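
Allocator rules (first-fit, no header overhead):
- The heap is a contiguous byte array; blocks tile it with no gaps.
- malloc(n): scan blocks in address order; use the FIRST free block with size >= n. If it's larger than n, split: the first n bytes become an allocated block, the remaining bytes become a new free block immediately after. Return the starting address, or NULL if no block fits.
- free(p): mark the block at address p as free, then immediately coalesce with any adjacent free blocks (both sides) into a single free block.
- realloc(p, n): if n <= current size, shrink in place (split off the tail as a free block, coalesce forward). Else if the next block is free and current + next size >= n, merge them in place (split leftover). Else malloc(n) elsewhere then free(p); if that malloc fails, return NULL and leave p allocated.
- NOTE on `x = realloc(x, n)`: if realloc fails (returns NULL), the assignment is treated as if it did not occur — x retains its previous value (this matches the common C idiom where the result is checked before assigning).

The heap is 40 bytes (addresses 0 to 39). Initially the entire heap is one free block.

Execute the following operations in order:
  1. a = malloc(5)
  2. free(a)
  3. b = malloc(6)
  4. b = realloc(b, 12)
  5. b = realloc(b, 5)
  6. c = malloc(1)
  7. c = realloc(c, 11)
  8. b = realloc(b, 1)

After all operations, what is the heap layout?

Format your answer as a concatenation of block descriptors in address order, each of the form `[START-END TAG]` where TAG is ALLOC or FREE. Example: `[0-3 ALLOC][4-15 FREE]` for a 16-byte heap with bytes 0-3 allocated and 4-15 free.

Op 1: a = malloc(5) -> a = 0; heap: [0-4 ALLOC][5-39 FREE]
Op 2: free(a) -> (freed a); heap: [0-39 FREE]
Op 3: b = malloc(6) -> b = 0; heap: [0-5 ALLOC][6-39 FREE]
Op 4: b = realloc(b, 12) -> b = 0; heap: [0-11 ALLOC][12-39 FREE]
Op 5: b = realloc(b, 5) -> b = 0; heap: [0-4 ALLOC][5-39 FREE]
Op 6: c = malloc(1) -> c = 5; heap: [0-4 ALLOC][5-5 ALLOC][6-39 FREE]
Op 7: c = realloc(c, 11) -> c = 5; heap: [0-4 ALLOC][5-15 ALLOC][16-39 FREE]
Op 8: b = realloc(b, 1) -> b = 0; heap: [0-0 ALLOC][1-4 FREE][5-15 ALLOC][16-39 FREE]

Answer: [0-0 ALLOC][1-4 FREE][5-15 ALLOC][16-39 FREE]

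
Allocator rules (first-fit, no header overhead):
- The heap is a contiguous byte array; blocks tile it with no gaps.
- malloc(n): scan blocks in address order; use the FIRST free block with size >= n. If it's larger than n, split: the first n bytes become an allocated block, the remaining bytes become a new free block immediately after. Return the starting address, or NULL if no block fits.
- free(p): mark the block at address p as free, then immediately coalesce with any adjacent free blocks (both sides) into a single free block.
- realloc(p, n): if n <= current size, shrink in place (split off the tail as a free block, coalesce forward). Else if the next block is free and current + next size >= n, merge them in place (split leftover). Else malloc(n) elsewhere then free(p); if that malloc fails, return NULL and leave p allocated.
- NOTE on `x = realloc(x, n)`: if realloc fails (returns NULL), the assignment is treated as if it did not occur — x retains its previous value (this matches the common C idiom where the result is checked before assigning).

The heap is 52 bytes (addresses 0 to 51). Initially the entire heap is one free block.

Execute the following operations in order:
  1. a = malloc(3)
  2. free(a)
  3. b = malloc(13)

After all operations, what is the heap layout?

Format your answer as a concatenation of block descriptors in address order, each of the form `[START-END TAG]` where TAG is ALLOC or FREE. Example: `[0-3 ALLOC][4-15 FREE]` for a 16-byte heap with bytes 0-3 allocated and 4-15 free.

Op 1: a = malloc(3) -> a = 0; heap: [0-2 ALLOC][3-51 FREE]
Op 2: free(a) -> (freed a); heap: [0-51 FREE]
Op 3: b = malloc(13) -> b = 0; heap: [0-12 ALLOC][13-51 FREE]

Answer: [0-12 ALLOC][13-51 FREE]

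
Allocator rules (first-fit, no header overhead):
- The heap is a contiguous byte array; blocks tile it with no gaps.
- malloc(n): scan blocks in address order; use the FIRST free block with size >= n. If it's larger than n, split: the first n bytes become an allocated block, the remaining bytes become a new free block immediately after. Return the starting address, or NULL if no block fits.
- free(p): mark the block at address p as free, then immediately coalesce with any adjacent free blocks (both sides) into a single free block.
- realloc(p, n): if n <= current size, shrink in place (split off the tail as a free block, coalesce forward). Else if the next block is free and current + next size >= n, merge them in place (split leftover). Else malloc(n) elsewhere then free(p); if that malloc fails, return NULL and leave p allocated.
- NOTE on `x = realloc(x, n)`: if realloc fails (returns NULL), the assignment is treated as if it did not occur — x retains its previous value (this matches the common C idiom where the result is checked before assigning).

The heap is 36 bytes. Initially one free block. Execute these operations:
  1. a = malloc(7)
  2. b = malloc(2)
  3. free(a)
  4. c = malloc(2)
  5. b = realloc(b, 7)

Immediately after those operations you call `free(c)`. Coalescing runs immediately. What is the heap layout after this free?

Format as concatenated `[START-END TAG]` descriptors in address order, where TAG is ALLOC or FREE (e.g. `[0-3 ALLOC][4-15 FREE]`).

Op 1: a = malloc(7) -> a = 0; heap: [0-6 ALLOC][7-35 FREE]
Op 2: b = malloc(2) -> b = 7; heap: [0-6 ALLOC][7-8 ALLOC][9-35 FREE]
Op 3: free(a) -> (freed a); heap: [0-6 FREE][7-8 ALLOC][9-35 FREE]
Op 4: c = malloc(2) -> c = 0; heap: [0-1 ALLOC][2-6 FREE][7-8 ALLOC][9-35 FREE]
Op 5: b = realloc(b, 7) -> b = 7; heap: [0-1 ALLOC][2-6 FREE][7-13 ALLOC][14-35 FREE]
free(c): c = 0 -> block [0-1 ALLOC]; mark free, coalesce with adjacent free neighbors -> [0-6 FREE][7-13 ALLOC][14-35 FREE]

Answer: [0-6 FREE][7-13 ALLOC][14-35 FREE]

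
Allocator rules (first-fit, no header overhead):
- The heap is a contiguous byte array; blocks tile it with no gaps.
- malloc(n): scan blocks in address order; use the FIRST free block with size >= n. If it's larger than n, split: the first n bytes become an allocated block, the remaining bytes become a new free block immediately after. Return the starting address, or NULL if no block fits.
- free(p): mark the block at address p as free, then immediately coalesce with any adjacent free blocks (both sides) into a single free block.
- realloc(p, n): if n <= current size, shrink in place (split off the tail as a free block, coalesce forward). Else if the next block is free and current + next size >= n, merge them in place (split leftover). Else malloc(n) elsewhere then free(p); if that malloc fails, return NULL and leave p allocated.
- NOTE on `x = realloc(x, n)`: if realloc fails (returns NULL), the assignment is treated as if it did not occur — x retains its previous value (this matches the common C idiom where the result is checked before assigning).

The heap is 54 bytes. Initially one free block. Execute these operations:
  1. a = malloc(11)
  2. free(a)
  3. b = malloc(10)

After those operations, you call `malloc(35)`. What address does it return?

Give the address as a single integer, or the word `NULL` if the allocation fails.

Op 1: a = malloc(11) -> a = 0; heap: [0-10 ALLOC][11-53 FREE]
Op 2: free(a) -> (freed a); heap: [0-53 FREE]
Op 3: b = malloc(10) -> b = 0; heap: [0-9 ALLOC][10-53 FREE]
malloc(35): first-fit scan over [0-9 ALLOC][10-53 FREE] -> 10

Answer: 10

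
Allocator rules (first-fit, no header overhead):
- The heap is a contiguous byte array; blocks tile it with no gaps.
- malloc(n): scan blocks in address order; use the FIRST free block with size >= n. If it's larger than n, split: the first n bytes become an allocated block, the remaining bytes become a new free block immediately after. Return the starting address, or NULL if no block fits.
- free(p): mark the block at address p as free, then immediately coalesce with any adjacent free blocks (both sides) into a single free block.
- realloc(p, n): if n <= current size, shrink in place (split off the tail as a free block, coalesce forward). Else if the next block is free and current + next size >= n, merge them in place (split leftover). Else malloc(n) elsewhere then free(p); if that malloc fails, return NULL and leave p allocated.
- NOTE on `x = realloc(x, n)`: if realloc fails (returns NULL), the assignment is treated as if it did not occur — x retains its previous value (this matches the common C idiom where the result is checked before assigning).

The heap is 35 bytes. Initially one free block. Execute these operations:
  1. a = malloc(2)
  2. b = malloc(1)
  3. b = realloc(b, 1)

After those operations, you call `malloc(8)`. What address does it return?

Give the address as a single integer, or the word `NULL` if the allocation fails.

Op 1: a = malloc(2) -> a = 0; heap: [0-1 ALLOC][2-34 FREE]
Op 2: b = malloc(1) -> b = 2; heap: [0-1 ALLOC][2-2 ALLOC][3-34 FREE]
Op 3: b = realloc(b, 1) -> b = 2; heap: [0-1 ALLOC][2-2 ALLOC][3-34 FREE]
malloc(8): first-fit scan over [0-1 ALLOC][2-2 ALLOC][3-34 FREE] -> 3

Answer: 3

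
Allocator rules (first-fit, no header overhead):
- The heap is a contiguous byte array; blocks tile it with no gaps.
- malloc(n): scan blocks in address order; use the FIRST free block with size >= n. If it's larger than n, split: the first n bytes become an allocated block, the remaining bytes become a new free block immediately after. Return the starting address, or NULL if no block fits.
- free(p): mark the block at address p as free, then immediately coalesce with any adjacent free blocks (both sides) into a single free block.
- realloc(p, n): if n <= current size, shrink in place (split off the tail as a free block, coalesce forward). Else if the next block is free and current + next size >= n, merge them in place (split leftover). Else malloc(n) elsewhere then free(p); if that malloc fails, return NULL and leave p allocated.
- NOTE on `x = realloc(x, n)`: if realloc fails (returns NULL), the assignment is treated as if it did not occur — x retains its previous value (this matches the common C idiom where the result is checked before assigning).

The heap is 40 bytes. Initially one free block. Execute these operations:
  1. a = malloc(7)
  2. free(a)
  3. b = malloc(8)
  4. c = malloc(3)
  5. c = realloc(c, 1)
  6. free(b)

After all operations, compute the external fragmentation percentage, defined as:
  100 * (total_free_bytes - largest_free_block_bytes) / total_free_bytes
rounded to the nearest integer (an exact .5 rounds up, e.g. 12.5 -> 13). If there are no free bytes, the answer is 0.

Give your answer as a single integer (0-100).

Answer: 21

Derivation:
Op 1: a = malloc(7) -> a = 0; heap: [0-6 ALLOC][7-39 FREE]
Op 2: free(a) -> (freed a); heap: [0-39 FREE]
Op 3: b = malloc(8) -> b = 0; heap: [0-7 ALLOC][8-39 FREE]
Op 4: c = malloc(3) -> c = 8; heap: [0-7 ALLOC][8-10 ALLOC][11-39 FREE]
Op 5: c = realloc(c, 1) -> c = 8; heap: [0-7 ALLOC][8-8 ALLOC][9-39 FREE]
Op 6: free(b) -> (freed b); heap: [0-7 FREE][8-8 ALLOC][9-39 FREE]
Free blocks: [8 31] total_free=39 largest=31 -> 100*(39-31)/39 = 800/39 ≈ 20.513 -> rounds to 21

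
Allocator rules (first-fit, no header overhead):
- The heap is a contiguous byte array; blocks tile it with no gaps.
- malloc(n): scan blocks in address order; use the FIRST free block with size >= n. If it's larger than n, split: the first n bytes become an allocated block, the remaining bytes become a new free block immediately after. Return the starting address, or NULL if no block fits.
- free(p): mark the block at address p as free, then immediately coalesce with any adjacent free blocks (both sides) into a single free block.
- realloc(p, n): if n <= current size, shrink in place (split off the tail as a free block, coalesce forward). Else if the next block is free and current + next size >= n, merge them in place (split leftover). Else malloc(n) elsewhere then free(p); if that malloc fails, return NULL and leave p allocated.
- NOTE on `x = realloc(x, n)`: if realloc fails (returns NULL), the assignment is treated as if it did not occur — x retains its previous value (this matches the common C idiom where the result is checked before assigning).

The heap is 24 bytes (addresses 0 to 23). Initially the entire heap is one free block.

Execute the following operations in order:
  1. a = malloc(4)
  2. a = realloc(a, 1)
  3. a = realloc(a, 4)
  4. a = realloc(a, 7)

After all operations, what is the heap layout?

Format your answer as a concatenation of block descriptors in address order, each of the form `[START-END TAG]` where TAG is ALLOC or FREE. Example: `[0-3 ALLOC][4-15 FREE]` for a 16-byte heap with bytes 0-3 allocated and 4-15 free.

Op 1: a = malloc(4) -> a = 0; heap: [0-3 ALLOC][4-23 FREE]
Op 2: a = realloc(a, 1) -> a = 0; heap: [0-0 ALLOC][1-23 FREE]
Op 3: a = realloc(a, 4) -> a = 0; heap: [0-3 ALLOC][4-23 FREE]
Op 4: a = realloc(a, 7) -> a = 0; heap: [0-6 ALLOC][7-23 FREE]

Answer: [0-6 ALLOC][7-23 FREE]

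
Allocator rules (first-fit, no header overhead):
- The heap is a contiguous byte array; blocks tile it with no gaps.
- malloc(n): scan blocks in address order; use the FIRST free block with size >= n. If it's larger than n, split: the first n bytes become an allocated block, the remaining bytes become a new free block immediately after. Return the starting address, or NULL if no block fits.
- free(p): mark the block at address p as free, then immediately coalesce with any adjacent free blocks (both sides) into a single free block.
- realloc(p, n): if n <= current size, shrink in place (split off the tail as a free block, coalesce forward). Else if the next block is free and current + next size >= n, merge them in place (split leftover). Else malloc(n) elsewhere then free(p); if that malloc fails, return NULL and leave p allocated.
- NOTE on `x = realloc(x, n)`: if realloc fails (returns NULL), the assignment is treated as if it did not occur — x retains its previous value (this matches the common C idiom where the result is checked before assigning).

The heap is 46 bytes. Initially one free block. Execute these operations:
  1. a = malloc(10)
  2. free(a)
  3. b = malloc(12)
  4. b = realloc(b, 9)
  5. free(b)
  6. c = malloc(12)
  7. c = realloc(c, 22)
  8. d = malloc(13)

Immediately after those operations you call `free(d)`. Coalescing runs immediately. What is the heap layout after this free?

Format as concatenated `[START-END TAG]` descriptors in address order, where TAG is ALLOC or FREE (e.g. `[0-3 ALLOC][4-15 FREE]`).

Op 1: a = malloc(10) -> a = 0; heap: [0-9 ALLOC][10-45 FREE]
Op 2: free(a) -> (freed a); heap: [0-45 FREE]
Op 3: b = malloc(12) -> b = 0; heap: [0-11 ALLOC][12-45 FREE]
Op 4: b = realloc(b, 9) -> b = 0; heap: [0-8 ALLOC][9-45 FREE]
Op 5: free(b) -> (freed b); heap: [0-45 FREE]
Op 6: c = malloc(12) -> c = 0; heap: [0-11 ALLOC][12-45 FREE]
Op 7: c = realloc(c, 22) -> c = 0; heap: [0-21 ALLOC][22-45 FREE]
Op 8: d = malloc(13) -> d = 22; heap: [0-21 ALLOC][22-34 ALLOC][35-45 FREE]
free(d): d = 22 -> block [22-34 ALLOC]; mark free, coalesce with adjacent free neighbors -> [0-21 ALLOC][22-45 FREE]

Answer: [0-21 ALLOC][22-45 FREE]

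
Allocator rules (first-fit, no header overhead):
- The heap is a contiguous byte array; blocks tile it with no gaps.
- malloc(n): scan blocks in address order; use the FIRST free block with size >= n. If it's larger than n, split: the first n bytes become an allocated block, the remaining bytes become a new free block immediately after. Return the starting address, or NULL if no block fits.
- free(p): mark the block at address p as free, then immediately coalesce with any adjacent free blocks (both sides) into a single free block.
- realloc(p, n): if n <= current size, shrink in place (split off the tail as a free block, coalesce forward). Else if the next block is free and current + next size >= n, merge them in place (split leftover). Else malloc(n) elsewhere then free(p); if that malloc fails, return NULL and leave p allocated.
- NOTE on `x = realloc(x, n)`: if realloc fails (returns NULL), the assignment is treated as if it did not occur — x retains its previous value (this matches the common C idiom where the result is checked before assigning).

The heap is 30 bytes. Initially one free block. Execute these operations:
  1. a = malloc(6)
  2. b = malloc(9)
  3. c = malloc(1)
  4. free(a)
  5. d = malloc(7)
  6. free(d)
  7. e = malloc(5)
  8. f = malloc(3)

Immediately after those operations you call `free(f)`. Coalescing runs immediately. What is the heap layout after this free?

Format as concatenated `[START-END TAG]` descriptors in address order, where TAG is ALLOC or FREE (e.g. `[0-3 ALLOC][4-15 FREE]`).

Answer: [0-4 ALLOC][5-5 FREE][6-14 ALLOC][15-15 ALLOC][16-29 FREE]

Derivation:
Op 1: a = malloc(6) -> a = 0; heap: [0-5 ALLOC][6-29 FREE]
Op 2: b = malloc(9) -> b = 6; heap: [0-5 ALLOC][6-14 ALLOC][15-29 FREE]
Op 3: c = malloc(1) -> c = 15; heap: [0-5 ALLOC][6-14 ALLOC][15-15 ALLOC][16-29 FREE]
Op 4: free(a) -> (freed a); heap: [0-5 FREE][6-14 ALLOC][15-15 ALLOC][16-29 FREE]
Op 5: d = malloc(7) -> d = 16; heap: [0-5 FREE][6-14 ALLOC][15-15 ALLOC][16-22 ALLOC][23-29 FREE]
Op 6: free(d) -> (freed d); heap: [0-5 FREE][6-14 ALLOC][15-15 ALLOC][16-29 FREE]
Op 7: e = malloc(5) -> e = 0; heap: [0-4 ALLOC][5-5 FREE][6-14 ALLOC][15-15 ALLOC][16-29 FREE]
Op 8: f = malloc(3) -> f = 16; heap: [0-4 ALLOC][5-5 FREE][6-14 ALLOC][15-15 ALLOC][16-18 ALLOC][19-29 FREE]
free(f): f = 16 -> block [16-18 ALLOC]; mark free, coalesce with adjacent free neighbors -> [0-4 ALLOC][5-5 FREE][6-14 ALLOC][15-15 ALLOC][16-29 FREE]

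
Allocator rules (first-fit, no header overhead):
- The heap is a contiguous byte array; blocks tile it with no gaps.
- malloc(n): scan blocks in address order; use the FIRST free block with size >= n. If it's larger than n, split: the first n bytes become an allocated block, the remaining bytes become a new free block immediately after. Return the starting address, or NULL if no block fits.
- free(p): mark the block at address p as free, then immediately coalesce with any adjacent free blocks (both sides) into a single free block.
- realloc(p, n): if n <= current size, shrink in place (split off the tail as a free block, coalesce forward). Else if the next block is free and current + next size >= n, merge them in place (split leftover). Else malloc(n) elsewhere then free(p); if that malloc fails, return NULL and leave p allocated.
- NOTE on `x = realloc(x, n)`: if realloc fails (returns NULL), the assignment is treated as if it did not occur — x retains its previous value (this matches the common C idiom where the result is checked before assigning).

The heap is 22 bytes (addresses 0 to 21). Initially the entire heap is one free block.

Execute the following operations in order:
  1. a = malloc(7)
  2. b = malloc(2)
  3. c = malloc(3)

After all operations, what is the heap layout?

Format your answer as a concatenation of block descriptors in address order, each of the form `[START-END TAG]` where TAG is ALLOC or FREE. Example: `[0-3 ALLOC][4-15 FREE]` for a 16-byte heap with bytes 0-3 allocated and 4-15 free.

Answer: [0-6 ALLOC][7-8 ALLOC][9-11 ALLOC][12-21 FREE]

Derivation:
Op 1: a = malloc(7) -> a = 0; heap: [0-6 ALLOC][7-21 FREE]
Op 2: b = malloc(2) -> b = 7; heap: [0-6 ALLOC][7-8 ALLOC][9-21 FREE]
Op 3: c = malloc(3) -> c = 9; heap: [0-6 ALLOC][7-8 ALLOC][9-11 ALLOC][12-21 FREE]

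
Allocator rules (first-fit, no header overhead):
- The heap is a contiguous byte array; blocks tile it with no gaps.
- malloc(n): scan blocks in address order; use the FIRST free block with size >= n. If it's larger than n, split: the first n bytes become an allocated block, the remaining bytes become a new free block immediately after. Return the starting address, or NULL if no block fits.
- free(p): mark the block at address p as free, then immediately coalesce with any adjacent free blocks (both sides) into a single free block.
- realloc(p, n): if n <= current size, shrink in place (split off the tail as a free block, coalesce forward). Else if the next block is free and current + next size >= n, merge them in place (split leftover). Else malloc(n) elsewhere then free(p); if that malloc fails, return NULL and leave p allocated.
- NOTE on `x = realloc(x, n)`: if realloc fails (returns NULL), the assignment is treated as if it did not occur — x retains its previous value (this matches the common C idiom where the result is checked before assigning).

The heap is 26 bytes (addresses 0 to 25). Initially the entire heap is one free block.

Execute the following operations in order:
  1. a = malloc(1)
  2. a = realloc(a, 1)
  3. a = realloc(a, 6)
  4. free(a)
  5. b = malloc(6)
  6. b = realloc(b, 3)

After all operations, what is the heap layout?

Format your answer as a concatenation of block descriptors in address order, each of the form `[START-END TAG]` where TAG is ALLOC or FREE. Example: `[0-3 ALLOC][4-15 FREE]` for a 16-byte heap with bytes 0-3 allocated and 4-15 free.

Op 1: a = malloc(1) -> a = 0; heap: [0-0 ALLOC][1-25 FREE]
Op 2: a = realloc(a, 1) -> a = 0; heap: [0-0 ALLOC][1-25 FREE]
Op 3: a = realloc(a, 6) -> a = 0; heap: [0-5 ALLOC][6-25 FREE]
Op 4: free(a) -> (freed a); heap: [0-25 FREE]
Op 5: b = malloc(6) -> b = 0; heap: [0-5 ALLOC][6-25 FREE]
Op 6: b = realloc(b, 3) -> b = 0; heap: [0-2 ALLOC][3-25 FREE]

Answer: [0-2 ALLOC][3-25 FREE]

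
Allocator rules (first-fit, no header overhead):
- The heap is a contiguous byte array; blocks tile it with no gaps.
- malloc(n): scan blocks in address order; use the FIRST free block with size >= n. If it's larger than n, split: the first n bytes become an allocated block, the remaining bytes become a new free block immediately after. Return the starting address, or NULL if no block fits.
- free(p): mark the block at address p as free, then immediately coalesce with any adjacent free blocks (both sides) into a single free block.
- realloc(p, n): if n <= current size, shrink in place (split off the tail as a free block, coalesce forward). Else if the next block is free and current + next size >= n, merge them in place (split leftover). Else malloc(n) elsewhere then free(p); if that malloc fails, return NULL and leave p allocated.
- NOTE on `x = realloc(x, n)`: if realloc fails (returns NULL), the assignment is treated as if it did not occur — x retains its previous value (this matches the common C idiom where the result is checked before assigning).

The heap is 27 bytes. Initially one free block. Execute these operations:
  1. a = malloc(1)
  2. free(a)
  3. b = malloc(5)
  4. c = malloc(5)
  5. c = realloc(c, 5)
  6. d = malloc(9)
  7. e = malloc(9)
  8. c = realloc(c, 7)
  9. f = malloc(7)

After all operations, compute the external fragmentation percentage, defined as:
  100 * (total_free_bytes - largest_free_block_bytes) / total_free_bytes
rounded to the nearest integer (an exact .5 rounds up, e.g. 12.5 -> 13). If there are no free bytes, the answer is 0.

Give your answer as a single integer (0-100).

Answer: 17

Derivation:
Op 1: a = malloc(1) -> a = 0; heap: [0-0 ALLOC][1-26 FREE]
Op 2: free(a) -> (freed a); heap: [0-26 FREE]
Op 3: b = malloc(5) -> b = 0; heap: [0-4 ALLOC][5-26 FREE]
Op 4: c = malloc(5) -> c = 5; heap: [0-4 ALLOC][5-9 ALLOC][10-26 FREE]
Op 5: c = realloc(c, 5) -> c = 5; heap: [0-4 ALLOC][5-9 ALLOC][10-26 FREE]
Op 6: d = malloc(9) -> d = 10; heap: [0-4 ALLOC][5-9 ALLOC][10-18 ALLOC][19-26 FREE]
Op 7: e = malloc(9) -> e = NULL; heap: [0-4 ALLOC][5-9 ALLOC][10-18 ALLOC][19-26 FREE]
Op 8: c = realloc(c, 7) -> c = 19; heap: [0-4 ALLOC][5-9 FREE][10-18 ALLOC][19-25 ALLOC][26-26 FREE]
Op 9: f = malloc(7) -> f = NULL; heap: [0-4 ALLOC][5-9 FREE][10-18 ALLOC][19-25 ALLOC][26-26 FREE]
Free blocks: [5 1] total_free=6 largest=5 -> 100*(6-5)/6 = 100/6 ≈ 16.667 -> rounds to 17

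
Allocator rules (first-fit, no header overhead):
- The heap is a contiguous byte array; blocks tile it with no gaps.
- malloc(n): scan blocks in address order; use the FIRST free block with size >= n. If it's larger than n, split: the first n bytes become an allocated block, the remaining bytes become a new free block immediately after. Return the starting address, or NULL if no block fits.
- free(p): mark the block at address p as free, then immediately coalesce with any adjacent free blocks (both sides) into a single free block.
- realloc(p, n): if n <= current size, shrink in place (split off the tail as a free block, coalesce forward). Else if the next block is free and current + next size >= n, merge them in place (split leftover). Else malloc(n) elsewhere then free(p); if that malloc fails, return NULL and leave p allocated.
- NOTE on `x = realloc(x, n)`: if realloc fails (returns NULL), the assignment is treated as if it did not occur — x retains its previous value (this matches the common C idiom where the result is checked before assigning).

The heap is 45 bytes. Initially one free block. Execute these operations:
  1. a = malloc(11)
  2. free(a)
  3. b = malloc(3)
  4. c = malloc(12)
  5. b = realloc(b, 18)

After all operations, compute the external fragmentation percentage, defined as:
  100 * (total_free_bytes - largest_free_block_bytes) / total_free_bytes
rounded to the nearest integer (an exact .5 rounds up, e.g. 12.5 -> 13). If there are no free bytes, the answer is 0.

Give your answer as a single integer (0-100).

Answer: 20

Derivation:
Op 1: a = malloc(11) -> a = 0; heap: [0-10 ALLOC][11-44 FREE]
Op 2: free(a) -> (freed a); heap: [0-44 FREE]
Op 3: b = malloc(3) -> b = 0; heap: [0-2 ALLOC][3-44 FREE]
Op 4: c = malloc(12) -> c = 3; heap: [0-2 ALLOC][3-14 ALLOC][15-44 FREE]
Op 5: b = realloc(b, 18) -> b = 15; heap: [0-2 FREE][3-14 ALLOC][15-32 ALLOC][33-44 FREE]
Free blocks: [3 12] total_free=15 largest=12 -> 100*(15-12)/15 = 300/15 = 20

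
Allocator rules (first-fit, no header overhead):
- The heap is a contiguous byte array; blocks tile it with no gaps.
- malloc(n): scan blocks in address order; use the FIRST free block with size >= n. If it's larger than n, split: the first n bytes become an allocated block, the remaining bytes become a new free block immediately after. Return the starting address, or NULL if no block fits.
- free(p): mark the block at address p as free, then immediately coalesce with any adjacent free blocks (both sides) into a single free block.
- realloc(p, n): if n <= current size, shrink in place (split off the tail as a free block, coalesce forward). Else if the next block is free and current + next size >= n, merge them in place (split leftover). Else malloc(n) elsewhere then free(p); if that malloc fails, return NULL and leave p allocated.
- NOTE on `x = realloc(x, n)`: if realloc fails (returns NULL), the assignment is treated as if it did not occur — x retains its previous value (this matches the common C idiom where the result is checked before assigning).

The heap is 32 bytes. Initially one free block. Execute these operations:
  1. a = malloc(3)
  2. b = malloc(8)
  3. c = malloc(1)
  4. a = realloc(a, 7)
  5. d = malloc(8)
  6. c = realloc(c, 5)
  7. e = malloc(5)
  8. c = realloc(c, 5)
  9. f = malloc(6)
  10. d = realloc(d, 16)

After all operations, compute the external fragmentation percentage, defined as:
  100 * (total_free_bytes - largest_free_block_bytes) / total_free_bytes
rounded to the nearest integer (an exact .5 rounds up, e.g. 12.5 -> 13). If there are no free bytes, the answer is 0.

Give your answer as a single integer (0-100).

Op 1: a = malloc(3) -> a = 0; heap: [0-2 ALLOC][3-31 FREE]
Op 2: b = malloc(8) -> b = 3; heap: [0-2 ALLOC][3-10 ALLOC][11-31 FREE]
Op 3: c = malloc(1) -> c = 11; heap: [0-2 ALLOC][3-10 ALLOC][11-11 ALLOC][12-31 FREE]
Op 4: a = realloc(a, 7) -> a = 12; heap: [0-2 FREE][3-10 ALLOC][11-11 ALLOC][12-18 ALLOC][19-31 FREE]
Op 5: d = malloc(8) -> d = 19; heap: [0-2 FREE][3-10 ALLOC][11-11 ALLOC][12-18 ALLOC][19-26 ALLOC][27-31 FREE]
Op 6: c = realloc(c, 5) -> c = 27; heap: [0-2 FREE][3-10 ALLOC][11-11 FREE][12-18 ALLOC][19-26 ALLOC][27-31 ALLOC]
Op 7: e = malloc(5) -> e = NULL; heap: [0-2 FREE][3-10 ALLOC][11-11 FREE][12-18 ALLOC][19-26 ALLOC][27-31 ALLOC]
Op 8: c = realloc(c, 5) -> c = 27; heap: [0-2 FREE][3-10 ALLOC][11-11 FREE][12-18 ALLOC][19-26 ALLOC][27-31 ALLOC]
Op 9: f = malloc(6) -> f = NULL; heap: [0-2 FREE][3-10 ALLOC][11-11 FREE][12-18 ALLOC][19-26 ALLOC][27-31 ALLOC]
Op 10: d = realloc(d, 16) -> NULL (d unchanged); heap: [0-2 FREE][3-10 ALLOC][11-11 FREE][12-18 ALLOC][19-26 ALLOC][27-31 ALLOC]
Free blocks: [3 1] total_free=4 largest=3 -> 100*(4-3)/4 = 100/4 = 25

Answer: 25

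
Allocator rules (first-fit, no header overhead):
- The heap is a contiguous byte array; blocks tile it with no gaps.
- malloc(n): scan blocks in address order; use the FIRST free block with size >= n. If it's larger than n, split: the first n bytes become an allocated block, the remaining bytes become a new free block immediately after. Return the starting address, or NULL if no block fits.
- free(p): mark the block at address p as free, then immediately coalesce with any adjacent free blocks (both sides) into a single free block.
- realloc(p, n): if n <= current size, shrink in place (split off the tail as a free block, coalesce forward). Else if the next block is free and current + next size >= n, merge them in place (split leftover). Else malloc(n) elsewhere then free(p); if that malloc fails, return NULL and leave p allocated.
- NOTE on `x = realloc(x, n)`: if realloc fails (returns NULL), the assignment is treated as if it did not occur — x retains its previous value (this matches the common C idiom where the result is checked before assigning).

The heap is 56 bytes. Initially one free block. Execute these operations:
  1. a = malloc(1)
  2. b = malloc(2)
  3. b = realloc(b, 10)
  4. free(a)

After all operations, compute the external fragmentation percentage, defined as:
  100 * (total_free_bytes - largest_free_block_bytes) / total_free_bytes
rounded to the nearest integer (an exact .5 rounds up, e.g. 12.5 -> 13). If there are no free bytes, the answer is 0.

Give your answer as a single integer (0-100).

Answer: 2

Derivation:
Op 1: a = malloc(1) -> a = 0; heap: [0-0 ALLOC][1-55 FREE]
Op 2: b = malloc(2) -> b = 1; heap: [0-0 ALLOC][1-2 ALLOC][3-55 FREE]
Op 3: b = realloc(b, 10) -> b = 1; heap: [0-0 ALLOC][1-10 ALLOC][11-55 FREE]
Op 4: free(a) -> (freed a); heap: [0-0 FREE][1-10 ALLOC][11-55 FREE]
Free blocks: [1 45] total_free=46 largest=45 -> 100*(46-45)/46 = 100/46 ≈ 2.174 -> rounds to 2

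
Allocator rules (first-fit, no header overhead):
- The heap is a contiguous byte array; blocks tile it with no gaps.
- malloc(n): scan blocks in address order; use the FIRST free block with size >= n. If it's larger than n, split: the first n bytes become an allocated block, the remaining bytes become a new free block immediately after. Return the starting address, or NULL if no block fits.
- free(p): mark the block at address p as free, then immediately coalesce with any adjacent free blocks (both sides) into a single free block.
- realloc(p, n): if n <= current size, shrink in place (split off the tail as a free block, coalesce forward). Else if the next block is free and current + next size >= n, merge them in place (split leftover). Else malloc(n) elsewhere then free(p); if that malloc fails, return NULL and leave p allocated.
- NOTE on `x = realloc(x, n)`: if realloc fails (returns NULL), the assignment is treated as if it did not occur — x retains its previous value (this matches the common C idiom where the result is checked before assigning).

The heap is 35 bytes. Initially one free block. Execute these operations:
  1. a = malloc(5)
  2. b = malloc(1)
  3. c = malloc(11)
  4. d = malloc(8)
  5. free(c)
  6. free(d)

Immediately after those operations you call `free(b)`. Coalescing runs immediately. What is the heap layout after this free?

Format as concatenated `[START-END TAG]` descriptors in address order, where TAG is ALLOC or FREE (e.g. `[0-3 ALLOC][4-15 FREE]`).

Answer: [0-4 ALLOC][5-34 FREE]

Derivation:
Op 1: a = malloc(5) -> a = 0; heap: [0-4 ALLOC][5-34 FREE]
Op 2: b = malloc(1) -> b = 5; heap: [0-4 ALLOC][5-5 ALLOC][6-34 FREE]
Op 3: c = malloc(11) -> c = 6; heap: [0-4 ALLOC][5-5 ALLOC][6-16 ALLOC][17-34 FREE]
Op 4: d = malloc(8) -> d = 17; heap: [0-4 ALLOC][5-5 ALLOC][6-16 ALLOC][17-24 ALLOC][25-34 FREE]
Op 5: free(c) -> (freed c); heap: [0-4 ALLOC][5-5 ALLOC][6-16 FREE][17-24 ALLOC][25-34 FREE]
Op 6: free(d) -> (freed d); heap: [0-4 ALLOC][5-5 ALLOC][6-34 FREE]
free(b): b = 5 -> block [5-5 ALLOC]; mark free, coalesce with adjacent free neighbors -> [0-4 ALLOC][5-34 FREE]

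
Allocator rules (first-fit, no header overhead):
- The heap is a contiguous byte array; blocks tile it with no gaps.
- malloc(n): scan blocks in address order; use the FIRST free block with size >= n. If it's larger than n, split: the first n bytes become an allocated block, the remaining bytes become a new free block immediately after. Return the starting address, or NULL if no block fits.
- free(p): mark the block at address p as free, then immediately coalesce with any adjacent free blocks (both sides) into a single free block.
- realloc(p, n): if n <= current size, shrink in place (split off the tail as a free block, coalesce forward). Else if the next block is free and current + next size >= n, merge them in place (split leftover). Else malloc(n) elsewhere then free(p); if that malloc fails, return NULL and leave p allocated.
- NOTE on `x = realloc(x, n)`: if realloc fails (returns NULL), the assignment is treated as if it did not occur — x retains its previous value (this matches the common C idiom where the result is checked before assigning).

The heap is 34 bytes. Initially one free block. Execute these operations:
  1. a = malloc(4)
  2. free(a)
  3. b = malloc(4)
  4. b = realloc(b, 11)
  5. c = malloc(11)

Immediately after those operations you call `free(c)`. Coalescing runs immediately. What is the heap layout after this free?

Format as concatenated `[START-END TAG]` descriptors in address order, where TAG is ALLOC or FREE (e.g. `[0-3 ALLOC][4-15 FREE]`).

Op 1: a = malloc(4) -> a = 0; heap: [0-3 ALLOC][4-33 FREE]
Op 2: free(a) -> (freed a); heap: [0-33 FREE]
Op 3: b = malloc(4) -> b = 0; heap: [0-3 ALLOC][4-33 FREE]
Op 4: b = realloc(b, 11) -> b = 0; heap: [0-10 ALLOC][11-33 FREE]
Op 5: c = malloc(11) -> c = 11; heap: [0-10 ALLOC][11-21 ALLOC][22-33 FREE]
free(c): c = 11 -> block [11-21 ALLOC]; mark free, coalesce with adjacent free neighbors -> [0-10 ALLOC][11-33 FREE]

Answer: [0-10 ALLOC][11-33 FREE]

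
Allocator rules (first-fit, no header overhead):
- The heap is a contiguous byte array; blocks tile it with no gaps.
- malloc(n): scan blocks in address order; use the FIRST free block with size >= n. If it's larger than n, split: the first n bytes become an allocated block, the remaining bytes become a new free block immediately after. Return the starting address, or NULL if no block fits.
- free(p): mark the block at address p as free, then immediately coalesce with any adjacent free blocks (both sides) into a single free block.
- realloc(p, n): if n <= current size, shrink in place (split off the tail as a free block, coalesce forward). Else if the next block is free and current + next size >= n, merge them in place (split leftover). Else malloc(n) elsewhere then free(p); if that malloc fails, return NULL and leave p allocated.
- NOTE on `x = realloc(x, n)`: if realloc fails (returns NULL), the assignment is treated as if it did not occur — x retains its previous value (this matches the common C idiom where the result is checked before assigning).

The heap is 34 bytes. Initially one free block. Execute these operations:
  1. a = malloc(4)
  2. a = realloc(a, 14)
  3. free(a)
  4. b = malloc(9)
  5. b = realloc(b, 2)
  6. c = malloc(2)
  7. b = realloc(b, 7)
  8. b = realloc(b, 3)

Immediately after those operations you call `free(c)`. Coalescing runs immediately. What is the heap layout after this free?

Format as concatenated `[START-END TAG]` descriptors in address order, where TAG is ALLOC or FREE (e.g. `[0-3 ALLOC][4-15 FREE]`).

Op 1: a = malloc(4) -> a = 0; heap: [0-3 ALLOC][4-33 FREE]
Op 2: a = realloc(a, 14) -> a = 0; heap: [0-13 ALLOC][14-33 FREE]
Op 3: free(a) -> (freed a); heap: [0-33 FREE]
Op 4: b = malloc(9) -> b = 0; heap: [0-8 ALLOC][9-33 FREE]
Op 5: b = realloc(b, 2) -> b = 0; heap: [0-1 ALLOC][2-33 FREE]
Op 6: c = malloc(2) -> c = 2; heap: [0-1 ALLOC][2-3 ALLOC][4-33 FREE]
Op 7: b = realloc(b, 7) -> b = 4; heap: [0-1 FREE][2-3 ALLOC][4-10 ALLOC][11-33 FREE]
Op 8: b = realloc(b, 3) -> b = 4; heap: [0-1 FREE][2-3 ALLOC][4-6 ALLOC][7-33 FREE]
free(c): c = 2 -> block [2-3 ALLOC]; mark free, coalesce with adjacent free neighbors -> [0-3 FREE][4-6 ALLOC][7-33 FREE]

Answer: [0-3 FREE][4-6 ALLOC][7-33 FREE]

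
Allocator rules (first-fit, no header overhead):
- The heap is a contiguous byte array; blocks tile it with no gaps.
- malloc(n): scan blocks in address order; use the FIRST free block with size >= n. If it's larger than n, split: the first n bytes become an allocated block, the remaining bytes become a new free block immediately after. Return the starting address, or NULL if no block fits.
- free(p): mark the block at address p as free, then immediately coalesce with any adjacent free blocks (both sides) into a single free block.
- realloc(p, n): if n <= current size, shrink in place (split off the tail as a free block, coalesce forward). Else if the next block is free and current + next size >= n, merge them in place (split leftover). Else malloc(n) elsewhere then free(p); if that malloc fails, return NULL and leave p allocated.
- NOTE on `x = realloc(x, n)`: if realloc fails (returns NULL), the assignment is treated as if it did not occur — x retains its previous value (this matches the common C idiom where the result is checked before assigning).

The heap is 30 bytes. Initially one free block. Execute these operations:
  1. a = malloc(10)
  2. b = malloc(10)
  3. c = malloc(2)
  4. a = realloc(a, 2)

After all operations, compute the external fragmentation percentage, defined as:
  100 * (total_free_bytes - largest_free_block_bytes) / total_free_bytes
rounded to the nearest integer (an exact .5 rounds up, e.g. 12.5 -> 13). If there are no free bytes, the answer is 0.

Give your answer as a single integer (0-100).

Answer: 50

Derivation:
Op 1: a = malloc(10) -> a = 0; heap: [0-9 ALLOC][10-29 FREE]
Op 2: b = malloc(10) -> b = 10; heap: [0-9 ALLOC][10-19 ALLOC][20-29 FREE]
Op 3: c = malloc(2) -> c = 20; heap: [0-9 ALLOC][10-19 ALLOC][20-21 ALLOC][22-29 FREE]
Op 4: a = realloc(a, 2) -> a = 0; heap: [0-1 ALLOC][2-9 FREE][10-19 ALLOC][20-21 ALLOC][22-29 FREE]
Free blocks: [8 8] total_free=16 largest=8 -> 100*(16-8)/16 = 800/16 = 50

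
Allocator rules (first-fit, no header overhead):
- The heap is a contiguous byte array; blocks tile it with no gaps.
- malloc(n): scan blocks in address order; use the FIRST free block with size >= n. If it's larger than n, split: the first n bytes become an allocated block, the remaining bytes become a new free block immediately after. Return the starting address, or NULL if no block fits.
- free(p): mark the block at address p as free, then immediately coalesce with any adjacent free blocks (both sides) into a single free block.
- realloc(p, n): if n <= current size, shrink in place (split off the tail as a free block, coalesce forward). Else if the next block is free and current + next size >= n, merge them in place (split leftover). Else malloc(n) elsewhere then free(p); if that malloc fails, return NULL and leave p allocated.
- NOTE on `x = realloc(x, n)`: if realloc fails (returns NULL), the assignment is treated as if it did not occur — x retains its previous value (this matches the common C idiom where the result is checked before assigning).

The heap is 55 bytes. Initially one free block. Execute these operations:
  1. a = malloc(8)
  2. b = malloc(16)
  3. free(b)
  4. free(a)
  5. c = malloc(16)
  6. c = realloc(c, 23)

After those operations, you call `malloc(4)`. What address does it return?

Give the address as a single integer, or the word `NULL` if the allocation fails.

Answer: 23

Derivation:
Op 1: a = malloc(8) -> a = 0; heap: [0-7 ALLOC][8-54 FREE]
Op 2: b = malloc(16) -> b = 8; heap: [0-7 ALLOC][8-23 ALLOC][24-54 FREE]
Op 3: free(b) -> (freed b); heap: [0-7 ALLOC][8-54 FREE]
Op 4: free(a) -> (freed a); heap: [0-54 FREE]
Op 5: c = malloc(16) -> c = 0; heap: [0-15 ALLOC][16-54 FREE]
Op 6: c = realloc(c, 23) -> c = 0; heap: [0-22 ALLOC][23-54 FREE]
malloc(4): first-fit scan over [0-22 ALLOC][23-54 FREE] -> 23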